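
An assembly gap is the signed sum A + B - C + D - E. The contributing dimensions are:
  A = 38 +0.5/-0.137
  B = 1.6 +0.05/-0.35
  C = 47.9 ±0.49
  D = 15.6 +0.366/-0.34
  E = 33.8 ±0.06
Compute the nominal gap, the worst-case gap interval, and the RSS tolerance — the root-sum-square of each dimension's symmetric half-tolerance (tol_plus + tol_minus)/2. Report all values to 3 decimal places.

Stack each dimension's contribution:
  +A: nom +38.000 → Σnom=38.000; wc +0.500/-0.137 → slack +0.500/-0.137; half-tol=0.319, Σhalf²=0.101442
  +B: nom +1.600 → Σnom=39.600; wc +0.050/-0.350 → slack +0.550/-0.487; half-tol=0.200, Σhalf²=0.141442
  -C: nom -47.900 → Σnom=-8.300; wc +0.490/-0.490 → slack +1.040/-0.977; half-tol=0.490, Σhalf²=0.381542
  +D: nom +15.600 → Σnom=7.300; wc +0.366/-0.340 → slack +1.406/-1.317; half-tol=0.353, Σhalf²=0.506151
  -E: nom -33.800 → Σnom=-26.500; wc +0.060/-0.060 → slack +1.466/-1.377; half-tol=0.060, Σhalf²=0.509751
Nominal = -26.500. Worst-case = [-26.500 - 1.377, -26.500 + 1.466] = [-27.877, -25.034]. RSS = √0.509751 = 0.714.

nominal=-26.500 wc=[-27.877,-25.034] rss=0.714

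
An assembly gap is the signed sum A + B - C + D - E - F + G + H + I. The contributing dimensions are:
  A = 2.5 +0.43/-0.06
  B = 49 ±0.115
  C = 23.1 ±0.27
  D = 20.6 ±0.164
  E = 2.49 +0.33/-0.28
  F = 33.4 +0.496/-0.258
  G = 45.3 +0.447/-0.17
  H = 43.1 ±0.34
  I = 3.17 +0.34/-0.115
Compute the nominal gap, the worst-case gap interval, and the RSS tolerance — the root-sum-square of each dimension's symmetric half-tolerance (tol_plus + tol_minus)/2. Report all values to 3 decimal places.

Stack each dimension's contribution:
  +A: nom +2.500 → Σnom=2.500; wc +0.430/-0.060 → slack +0.430/-0.060; half-tol=0.245, Σhalf²=0.060025
  +B: nom +49.000 → Σnom=51.500; wc +0.115/-0.115 → slack +0.545/-0.175; half-tol=0.115, Σhalf²=0.073250
  -C: nom -23.100 → Σnom=28.400; wc +0.270/-0.270 → slack +0.815/-0.445; half-tol=0.270, Σhalf²=0.146150
  +D: nom +20.600 → Σnom=49.000; wc +0.164/-0.164 → slack +0.979/-0.609; half-tol=0.164, Σhalf²=0.173046
  -E: nom -2.490 → Σnom=46.510; wc +0.280/-0.330 → slack +1.259/-0.939; half-tol=0.305, Σhalf²=0.266071
  -F: nom -33.400 → Σnom=13.110; wc +0.258/-0.496 → slack +1.517/-1.435; half-tol=0.377, Σhalf²=0.408200
  +G: nom +45.300 → Σnom=58.410; wc +0.447/-0.170 → slack +1.964/-1.605; half-tol=0.308, Σhalf²=0.503372
  +H: nom +43.100 → Σnom=101.510; wc +0.340/-0.340 → slack +2.304/-1.945; half-tol=0.340, Σhalf²=0.618972
  +I: nom +3.170 → Σnom=104.680; wc +0.340/-0.115 → slack +2.644/-2.060; half-tol=0.228, Σhalf²=0.670729
Nominal = 104.680. Worst-case = [104.680 - 2.060, 104.680 + 2.644] = [102.620, 107.324]. RSS = √0.670729 = 0.819.

nominal=104.680 wc=[102.620,107.324] rss=0.819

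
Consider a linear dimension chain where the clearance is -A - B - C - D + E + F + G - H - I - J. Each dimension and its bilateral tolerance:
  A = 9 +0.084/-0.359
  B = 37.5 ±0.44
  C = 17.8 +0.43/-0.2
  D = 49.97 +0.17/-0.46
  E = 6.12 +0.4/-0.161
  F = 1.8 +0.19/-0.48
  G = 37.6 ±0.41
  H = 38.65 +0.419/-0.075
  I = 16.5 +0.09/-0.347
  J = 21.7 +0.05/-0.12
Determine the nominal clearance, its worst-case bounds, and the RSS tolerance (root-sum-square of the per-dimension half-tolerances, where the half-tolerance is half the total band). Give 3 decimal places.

Stack each dimension's contribution:
  -A: nom -9.000 → Σnom=-9.000; wc +0.359/-0.084 → slack +0.359/-0.084; half-tol=0.222, Σhalf²=0.049062
  -B: nom -37.500 → Σnom=-46.500; wc +0.440/-0.440 → slack +0.799/-0.524; half-tol=0.440, Σhalf²=0.242662
  -C: nom -17.800 → Σnom=-64.300; wc +0.200/-0.430 → slack +0.999/-0.954; half-tol=0.315, Σhalf²=0.341887
  -D: nom -49.970 → Σnom=-114.270; wc +0.460/-0.170 → slack +1.459/-1.124; half-tol=0.315, Σhalf²=0.441112
  +E: nom +6.120 → Σnom=-108.150; wc +0.400/-0.161 → slack +1.859/-1.285; half-tol=0.281, Σhalf²=0.519792
  +F: nom +1.800 → Σnom=-106.350; wc +0.190/-0.480 → slack +2.049/-1.765; half-tol=0.335, Σhalf²=0.632018
  +G: nom +37.600 → Σnom=-68.750; wc +0.410/-0.410 → slack +2.459/-2.175; half-tol=0.410, Σhalf²=0.800118
  -H: nom -38.650 → Σnom=-107.400; wc +0.075/-0.419 → slack +2.534/-2.594; half-tol=0.247, Σhalf²=0.861127
  -I: nom -16.500 → Σnom=-123.900; wc +0.347/-0.090 → slack +2.881/-2.684; half-tol=0.218, Σhalf²=0.908869
  -J: nom -21.700 → Σnom=-145.600; wc +0.120/-0.050 → slack +3.001/-2.734; half-tol=0.085, Σhalf²=0.916094
Nominal = -145.600. Worst-case = [-145.600 - 2.734, -145.600 + 3.001] = [-148.334, -142.599]. RSS = √0.916094 = 0.957.

nominal=-145.600 wc=[-148.334,-142.599] rss=0.957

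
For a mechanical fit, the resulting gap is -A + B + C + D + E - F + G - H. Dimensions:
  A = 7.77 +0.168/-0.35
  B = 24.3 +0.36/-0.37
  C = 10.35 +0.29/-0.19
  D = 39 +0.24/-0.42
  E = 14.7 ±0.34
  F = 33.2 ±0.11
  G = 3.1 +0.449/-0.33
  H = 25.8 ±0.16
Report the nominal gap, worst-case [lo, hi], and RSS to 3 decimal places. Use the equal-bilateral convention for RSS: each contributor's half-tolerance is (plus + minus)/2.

nominal=24.680 wc=[22.592,26.979] rss=0.820

Stack each dimension's contribution:
  -A: nom -7.770 → Σnom=-7.770; wc +0.350/-0.168 → slack +0.350/-0.168; half-tol=0.259, Σhalf²=0.067081
  +B: nom +24.300 → Σnom=16.530; wc +0.360/-0.370 → slack +0.710/-0.538; half-tol=0.365, Σhalf²=0.200306
  +C: nom +10.350 → Σnom=26.880; wc +0.290/-0.190 → slack +1.000/-0.728; half-tol=0.240, Σhalf²=0.257906
  +D: nom +39.000 → Σnom=65.880; wc +0.240/-0.420 → slack +1.240/-1.148; half-tol=0.330, Σhalf²=0.366806
  +E: nom +14.700 → Σnom=80.580; wc +0.340/-0.340 → slack +1.580/-1.488; half-tol=0.340, Σhalf²=0.482406
  -F: nom -33.200 → Σnom=47.380; wc +0.110/-0.110 → slack +1.690/-1.598; half-tol=0.110, Σhalf²=0.494506
  +G: nom +3.100 → Σnom=50.480; wc +0.449/-0.330 → slack +2.139/-1.928; half-tol=0.390, Σhalf²=0.646216
  -H: nom -25.800 → Σnom=24.680; wc +0.160/-0.160 → slack +2.299/-2.088; half-tol=0.160, Σhalf²=0.671816
Nominal = 24.680. Worst-case = [24.680 - 2.088, 24.680 + 2.299] = [22.592, 26.979]. RSS = √0.671816 = 0.820.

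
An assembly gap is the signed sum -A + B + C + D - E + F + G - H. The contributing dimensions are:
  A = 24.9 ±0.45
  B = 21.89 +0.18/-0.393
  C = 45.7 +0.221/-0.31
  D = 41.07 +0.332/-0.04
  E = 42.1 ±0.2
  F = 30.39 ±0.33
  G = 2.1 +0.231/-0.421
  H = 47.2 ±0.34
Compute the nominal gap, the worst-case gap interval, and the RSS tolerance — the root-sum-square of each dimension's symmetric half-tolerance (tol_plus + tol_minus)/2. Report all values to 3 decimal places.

nominal=26.950 wc=[24.466,29.234] rss=0.872

Stack each dimension's contribution:
  -A: nom -24.900 → Σnom=-24.900; wc +0.450/-0.450 → slack +0.450/-0.450; half-tol=0.450, Σhalf²=0.202500
  +B: nom +21.890 → Σnom=-3.010; wc +0.180/-0.393 → slack +0.630/-0.843; half-tol=0.286, Σhalf²=0.284582
  +C: nom +45.700 → Σnom=42.690; wc +0.221/-0.310 → slack +0.851/-1.153; half-tol=0.266, Σhalf²=0.355073
  +D: nom +41.070 → Σnom=83.760; wc +0.332/-0.040 → slack +1.183/-1.193; half-tol=0.186, Σhalf²=0.389669
  -E: nom -42.100 → Σnom=41.660; wc +0.200/-0.200 → slack +1.383/-1.393; half-tol=0.200, Σhalf²=0.429669
  +F: nom +30.390 → Σnom=72.050; wc +0.330/-0.330 → slack +1.713/-1.723; half-tol=0.330, Σhalf²=0.538569
  +G: nom +2.100 → Σnom=74.150; wc +0.231/-0.421 → slack +1.944/-2.144; half-tol=0.326, Σhalf²=0.644845
  -H: nom -47.200 → Σnom=26.950; wc +0.340/-0.340 → slack +2.284/-2.484; half-tol=0.340, Σhalf²=0.760445
Nominal = 26.950. Worst-case = [26.950 - 2.484, 26.950 + 2.284] = [24.466, 29.234]. RSS = √0.760445 = 0.872.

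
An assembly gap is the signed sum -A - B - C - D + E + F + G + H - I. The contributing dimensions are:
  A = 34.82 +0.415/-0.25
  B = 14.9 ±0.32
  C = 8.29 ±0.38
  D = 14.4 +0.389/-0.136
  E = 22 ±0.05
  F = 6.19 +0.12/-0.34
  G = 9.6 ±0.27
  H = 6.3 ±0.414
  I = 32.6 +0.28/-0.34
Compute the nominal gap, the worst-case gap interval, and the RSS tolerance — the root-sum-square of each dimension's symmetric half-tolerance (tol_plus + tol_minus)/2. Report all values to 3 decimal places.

Stack each dimension's contribution:
  -A: nom -34.820 → Σnom=-34.820; wc +0.250/-0.415 → slack +0.250/-0.415; half-tol=0.333, Σhalf²=0.110556
  -B: nom -14.900 → Σnom=-49.720; wc +0.320/-0.320 → slack +0.570/-0.735; half-tol=0.320, Σhalf²=0.212956
  -C: nom -8.290 → Σnom=-58.010; wc +0.380/-0.380 → slack +0.950/-1.115; half-tol=0.380, Σhalf²=0.357356
  -D: nom -14.400 → Σnom=-72.410; wc +0.136/-0.389 → slack +1.086/-1.504; half-tol=0.263, Σhalf²=0.426263
  +E: nom +22.000 → Σnom=-50.410; wc +0.050/-0.050 → slack +1.136/-1.554; half-tol=0.050, Σhalf²=0.428763
  +F: nom +6.190 → Σnom=-44.220; wc +0.120/-0.340 → slack +1.256/-1.894; half-tol=0.230, Σhalf²=0.481663
  +G: nom +9.600 → Σnom=-34.620; wc +0.270/-0.270 → slack +1.526/-2.164; half-tol=0.270, Σhalf²=0.554563
  +H: nom +6.300 → Σnom=-28.320; wc +0.414/-0.414 → slack +1.940/-2.578; half-tol=0.414, Σhalf²=0.725959
  -I: nom -32.600 → Σnom=-60.920; wc +0.340/-0.280 → slack +2.280/-2.858; half-tol=0.310, Σhalf²=0.822059
Nominal = -60.920. Worst-case = [-60.920 - 2.858, -60.920 + 2.280] = [-63.778, -58.640]. RSS = √0.822059 = 0.907.

nominal=-60.920 wc=[-63.778,-58.640] rss=0.907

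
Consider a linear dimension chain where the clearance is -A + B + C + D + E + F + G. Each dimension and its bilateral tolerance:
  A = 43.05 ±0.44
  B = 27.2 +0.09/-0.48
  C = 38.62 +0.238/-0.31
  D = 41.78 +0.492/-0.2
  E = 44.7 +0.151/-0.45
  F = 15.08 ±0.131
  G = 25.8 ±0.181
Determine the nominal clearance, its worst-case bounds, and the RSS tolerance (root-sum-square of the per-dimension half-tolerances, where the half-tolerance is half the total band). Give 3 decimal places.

nominal=150.130 wc=[147.938,151.853] rss=0.781

Stack each dimension's contribution:
  -A: nom -43.050 → Σnom=-43.050; wc +0.440/-0.440 → slack +0.440/-0.440; half-tol=0.440, Σhalf²=0.193600
  +B: nom +27.200 → Σnom=-15.850; wc +0.090/-0.480 → slack +0.530/-0.920; half-tol=0.285, Σhalf²=0.274825
  +C: nom +38.620 → Σnom=22.770; wc +0.238/-0.310 → slack +0.768/-1.230; half-tol=0.274, Σhalf²=0.349901
  +D: nom +41.780 → Σnom=64.550; wc +0.492/-0.200 → slack +1.260/-1.430; half-tol=0.346, Σhalf²=0.469617
  +E: nom +44.700 → Σnom=109.250; wc +0.151/-0.450 → slack +1.411/-1.880; half-tol=0.300, Σhalf²=0.559917
  +F: nom +15.080 → Σnom=124.330; wc +0.131/-0.131 → slack +1.542/-2.011; half-tol=0.131, Σhalf²=0.577078
  +G: nom +25.800 → Σnom=150.130; wc +0.181/-0.181 → slack +1.723/-2.192; half-tol=0.181, Σhalf²=0.609839
Nominal = 150.130. Worst-case = [150.130 - 2.192, 150.130 + 1.723] = [147.938, 151.853]. RSS = √0.609839 = 0.781.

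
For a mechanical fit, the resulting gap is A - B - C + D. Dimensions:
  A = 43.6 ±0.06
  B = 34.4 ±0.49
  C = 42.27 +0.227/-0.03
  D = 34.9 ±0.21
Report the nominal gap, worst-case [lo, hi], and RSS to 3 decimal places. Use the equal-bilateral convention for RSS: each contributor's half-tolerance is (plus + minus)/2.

Stack each dimension's contribution:
  +A: nom +43.600 → Σnom=43.600; wc +0.060/-0.060 → slack +0.060/-0.060; half-tol=0.060, Σhalf²=0.003600
  -B: nom -34.400 → Σnom=9.200; wc +0.490/-0.490 → slack +0.550/-0.550; half-tol=0.490, Σhalf²=0.243700
  -C: nom -42.270 → Σnom=-33.070; wc +0.030/-0.227 → slack +0.580/-0.777; half-tol=0.129, Σhalf²=0.260212
  +D: nom +34.900 → Σnom=1.830; wc +0.210/-0.210 → slack +0.790/-0.987; half-tol=0.210, Σhalf²=0.304312
Nominal = 1.830. Worst-case = [1.830 - 0.987, 1.830 + 0.790] = [0.843, 2.620]. RSS = √0.304312 = 0.552.

nominal=1.830 wc=[0.843,2.620] rss=0.552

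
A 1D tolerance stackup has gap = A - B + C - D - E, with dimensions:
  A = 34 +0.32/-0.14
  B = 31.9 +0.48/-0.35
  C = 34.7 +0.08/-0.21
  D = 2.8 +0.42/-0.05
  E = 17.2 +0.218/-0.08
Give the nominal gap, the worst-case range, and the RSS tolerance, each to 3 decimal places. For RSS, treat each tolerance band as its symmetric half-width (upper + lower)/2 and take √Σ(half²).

nominal=16.800 wc=[15.332,17.680] rss=0.569

Stack each dimension's contribution:
  +A: nom +34.000 → Σnom=34.000; wc +0.320/-0.140 → slack +0.320/-0.140; half-tol=0.230, Σhalf²=0.052900
  -B: nom -31.900 → Σnom=2.100; wc +0.350/-0.480 → slack +0.670/-0.620; half-tol=0.415, Σhalf²=0.225125
  +C: nom +34.700 → Σnom=36.800; wc +0.080/-0.210 → slack +0.750/-0.830; half-tol=0.145, Σhalf²=0.246150
  -D: nom -2.800 → Σnom=34.000; wc +0.050/-0.420 → slack +0.800/-1.250; half-tol=0.235, Σhalf²=0.301375
  -E: nom -17.200 → Σnom=16.800; wc +0.080/-0.218 → slack +0.880/-1.468; half-tol=0.149, Σhalf²=0.323576
Nominal = 16.800. Worst-case = [16.800 - 1.468, 16.800 + 0.880] = [15.332, 17.680]. RSS = √0.323576 = 0.569.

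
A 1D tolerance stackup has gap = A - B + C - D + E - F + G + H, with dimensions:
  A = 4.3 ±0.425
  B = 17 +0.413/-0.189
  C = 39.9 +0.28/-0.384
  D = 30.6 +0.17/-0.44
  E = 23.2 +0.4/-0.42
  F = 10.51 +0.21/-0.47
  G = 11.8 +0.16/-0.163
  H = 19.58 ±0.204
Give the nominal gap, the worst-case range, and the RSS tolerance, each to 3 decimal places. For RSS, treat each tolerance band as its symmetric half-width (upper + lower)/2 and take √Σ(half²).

Stack each dimension's contribution:
  +A: nom +4.300 → Σnom=4.300; wc +0.425/-0.425 → slack +0.425/-0.425; half-tol=0.425, Σhalf²=0.180625
  -B: nom -17.000 → Σnom=-12.700; wc +0.189/-0.413 → slack +0.614/-0.838; half-tol=0.301, Σhalf²=0.271226
  +C: nom +39.900 → Σnom=27.200; wc +0.280/-0.384 → slack +0.894/-1.222; half-tol=0.332, Σhalf²=0.381450
  -D: nom -30.600 → Σnom=-3.400; wc +0.440/-0.170 → slack +1.334/-1.392; half-tol=0.305, Σhalf²=0.474475
  +E: nom +23.200 → Σnom=19.800; wc +0.400/-0.420 → slack +1.734/-1.812; half-tol=0.410, Σhalf²=0.642575
  -F: nom -10.510 → Σnom=9.290; wc +0.470/-0.210 → slack +2.204/-2.022; half-tol=0.340, Σhalf²=0.758175
  +G: nom +11.800 → Σnom=21.090; wc +0.160/-0.163 → slack +2.364/-2.185; half-tol=0.162, Σhalf²=0.784257
  +H: nom +19.580 → Σnom=40.670; wc +0.204/-0.204 → slack +2.568/-2.389; half-tol=0.204, Σhalf²=0.825873
Nominal = 40.670. Worst-case = [40.670 - 2.389, 40.670 + 2.568] = [38.281, 43.238]. RSS = √0.825873 = 0.909.

nominal=40.670 wc=[38.281,43.238] rss=0.909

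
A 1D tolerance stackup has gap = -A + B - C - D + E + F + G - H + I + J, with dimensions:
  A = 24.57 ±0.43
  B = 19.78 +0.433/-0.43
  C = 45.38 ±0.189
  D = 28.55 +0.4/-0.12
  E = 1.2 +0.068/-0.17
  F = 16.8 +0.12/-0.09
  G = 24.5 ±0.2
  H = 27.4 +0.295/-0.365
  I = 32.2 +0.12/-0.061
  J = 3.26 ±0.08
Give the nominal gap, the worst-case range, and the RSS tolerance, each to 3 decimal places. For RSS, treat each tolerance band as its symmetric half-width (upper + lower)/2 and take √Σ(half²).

nominal=-28.160 wc=[-30.505,-26.035] rss=0.814

Stack each dimension's contribution:
  -A: nom -24.570 → Σnom=-24.570; wc +0.430/-0.430 → slack +0.430/-0.430; half-tol=0.430, Σhalf²=0.184900
  +B: nom +19.780 → Σnom=-4.790; wc +0.433/-0.430 → slack +0.863/-0.860; half-tol=0.431, Σhalf²=0.371092
  -C: nom -45.380 → Σnom=-50.170; wc +0.189/-0.189 → slack +1.052/-1.049; half-tol=0.189, Σhalf²=0.406813
  -D: nom -28.550 → Σnom=-78.720; wc +0.120/-0.400 → slack +1.172/-1.449; half-tol=0.260, Σhalf²=0.474413
  +E: nom +1.200 → Σnom=-77.520; wc +0.068/-0.170 → slack +1.240/-1.619; half-tol=0.119, Σhalf²=0.488574
  +F: nom +16.800 → Σnom=-60.720; wc +0.120/-0.090 → slack +1.360/-1.709; half-tol=0.105, Σhalf²=0.499599
  +G: nom +24.500 → Σnom=-36.220; wc +0.200/-0.200 → slack +1.560/-1.909; half-tol=0.200, Σhalf²=0.539599
  -H: nom -27.400 → Σnom=-63.620; wc +0.365/-0.295 → slack +1.925/-2.204; half-tol=0.330, Σhalf²=0.648499
  +I: nom +32.200 → Σnom=-31.420; wc +0.120/-0.061 → slack +2.045/-2.265; half-tol=0.090, Σhalf²=0.656689
  +J: nom +3.260 → Σnom=-28.160; wc +0.080/-0.080 → slack +2.125/-2.345; half-tol=0.080, Σhalf²=0.663089
Nominal = -28.160. Worst-case = [-28.160 - 2.345, -28.160 + 2.125] = [-30.505, -26.035]. RSS = √0.663089 = 0.814.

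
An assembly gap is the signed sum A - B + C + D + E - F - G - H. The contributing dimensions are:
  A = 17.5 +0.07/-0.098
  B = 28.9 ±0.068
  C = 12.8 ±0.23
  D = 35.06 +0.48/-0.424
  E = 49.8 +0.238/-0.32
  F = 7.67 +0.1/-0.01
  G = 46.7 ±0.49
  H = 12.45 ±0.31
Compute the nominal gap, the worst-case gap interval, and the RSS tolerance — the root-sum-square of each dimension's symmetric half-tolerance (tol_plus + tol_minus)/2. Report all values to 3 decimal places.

nominal=19.440 wc=[17.400,21.336] rss=0.828

Stack each dimension's contribution:
  +A: nom +17.500 → Σnom=17.500; wc +0.070/-0.098 → slack +0.070/-0.098; half-tol=0.084, Σhalf²=0.007056
  -B: nom -28.900 → Σnom=-11.400; wc +0.068/-0.068 → slack +0.138/-0.166; half-tol=0.068, Σhalf²=0.011680
  +C: nom +12.800 → Σnom=1.400; wc +0.230/-0.230 → slack +0.368/-0.396; half-tol=0.230, Σhalf²=0.064580
  +D: nom +35.060 → Σnom=36.460; wc +0.480/-0.424 → slack +0.848/-0.820; half-tol=0.452, Σhalf²=0.268884
  +E: nom +49.800 → Σnom=86.260; wc +0.238/-0.320 → slack +1.086/-1.140; half-tol=0.279, Σhalf²=0.346725
  -F: nom -7.670 → Σnom=78.590; wc +0.010/-0.100 → slack +1.096/-1.240; half-tol=0.055, Σhalf²=0.349750
  -G: nom -46.700 → Σnom=31.890; wc +0.490/-0.490 → slack +1.586/-1.730; half-tol=0.490, Σhalf²=0.589850
  -H: nom -12.450 → Σnom=19.440; wc +0.310/-0.310 → slack +1.896/-2.040; half-tol=0.310, Σhalf²=0.685950
Nominal = 19.440. Worst-case = [19.440 - 2.040, 19.440 + 1.896] = [17.400, 21.336]. RSS = √0.685950 = 0.828.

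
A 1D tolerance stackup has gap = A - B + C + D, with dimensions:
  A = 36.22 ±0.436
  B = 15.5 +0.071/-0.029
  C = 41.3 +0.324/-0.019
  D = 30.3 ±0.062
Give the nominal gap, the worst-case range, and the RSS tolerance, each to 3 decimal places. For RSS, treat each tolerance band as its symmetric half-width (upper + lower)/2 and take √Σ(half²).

Stack each dimension's contribution:
  +A: nom +36.220 → Σnom=36.220; wc +0.436/-0.436 → slack +0.436/-0.436; half-tol=0.436, Σhalf²=0.190096
  -B: nom -15.500 → Σnom=20.720; wc +0.029/-0.071 → slack +0.465/-0.507; half-tol=0.050, Σhalf²=0.192596
  +C: nom +41.300 → Σnom=62.020; wc +0.324/-0.019 → slack +0.789/-0.526; half-tol=0.172, Σhalf²=0.222008
  +D: nom +30.300 → Σnom=92.320; wc +0.062/-0.062 → slack +0.851/-0.588; half-tol=0.062, Σhalf²=0.225852
Nominal = 92.320. Worst-case = [92.320 - 0.588, 92.320 + 0.851] = [91.732, 93.171]. RSS = √0.225852 = 0.475.

nominal=92.320 wc=[91.732,93.171] rss=0.475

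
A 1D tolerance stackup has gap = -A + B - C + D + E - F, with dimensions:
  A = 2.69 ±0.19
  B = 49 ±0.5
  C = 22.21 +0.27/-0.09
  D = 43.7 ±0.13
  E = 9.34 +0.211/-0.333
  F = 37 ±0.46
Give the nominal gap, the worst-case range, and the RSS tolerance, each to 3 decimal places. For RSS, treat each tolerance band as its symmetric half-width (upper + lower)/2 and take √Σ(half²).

Stack each dimension's contribution:
  -A: nom -2.690 → Σnom=-2.690; wc +0.190/-0.190 → slack +0.190/-0.190; half-tol=0.190, Σhalf²=0.036100
  +B: nom +49.000 → Σnom=46.310; wc +0.500/-0.500 → slack +0.690/-0.690; half-tol=0.500, Σhalf²=0.286100
  -C: nom -22.210 → Σnom=24.100; wc +0.090/-0.270 → slack +0.780/-0.960; half-tol=0.180, Σhalf²=0.318500
  +D: nom +43.700 → Σnom=67.800; wc +0.130/-0.130 → slack +0.910/-1.090; half-tol=0.130, Σhalf²=0.335400
  +E: nom +9.340 → Σnom=77.140; wc +0.211/-0.333 → slack +1.121/-1.423; half-tol=0.272, Σhalf²=0.409384
  -F: nom -37.000 → Σnom=40.140; wc +0.460/-0.460 → slack +1.581/-1.883; half-tol=0.460, Σhalf²=0.620984
Nominal = 40.140. Worst-case = [40.140 - 1.883, 40.140 + 1.581] = [38.257, 41.721]. RSS = √0.620984 = 0.788.

nominal=40.140 wc=[38.257,41.721] rss=0.788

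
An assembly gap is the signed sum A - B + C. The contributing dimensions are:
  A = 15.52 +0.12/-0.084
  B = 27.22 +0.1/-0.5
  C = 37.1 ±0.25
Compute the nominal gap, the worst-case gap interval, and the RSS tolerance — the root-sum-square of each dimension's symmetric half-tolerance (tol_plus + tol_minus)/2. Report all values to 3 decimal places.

Stack each dimension's contribution:
  +A: nom +15.520 → Σnom=15.520; wc +0.120/-0.084 → slack +0.120/-0.084; half-tol=0.102, Σhalf²=0.010404
  -B: nom -27.220 → Σnom=-11.700; wc +0.500/-0.100 → slack +0.620/-0.184; half-tol=0.300, Σhalf²=0.100404
  +C: nom +37.100 → Σnom=25.400; wc +0.250/-0.250 → slack +0.870/-0.434; half-tol=0.250, Σhalf²=0.162904
Nominal = 25.400. Worst-case = [25.400 - 0.434, 25.400 + 0.870] = [24.966, 26.270]. RSS = √0.162904 = 0.404.

nominal=25.400 wc=[24.966,26.270] rss=0.404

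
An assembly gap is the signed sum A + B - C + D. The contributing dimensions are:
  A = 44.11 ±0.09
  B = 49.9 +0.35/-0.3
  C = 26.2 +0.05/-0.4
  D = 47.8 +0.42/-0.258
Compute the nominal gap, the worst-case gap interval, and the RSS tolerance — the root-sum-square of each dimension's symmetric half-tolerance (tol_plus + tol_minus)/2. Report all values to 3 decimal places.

Stack each dimension's contribution:
  +A: nom +44.110 → Σnom=44.110; wc +0.090/-0.090 → slack +0.090/-0.090; half-tol=0.090, Σhalf²=0.008100
  +B: nom +49.900 → Σnom=94.010; wc +0.350/-0.300 → slack +0.440/-0.390; half-tol=0.325, Σhalf²=0.113725
  -C: nom -26.200 → Σnom=67.810; wc +0.400/-0.050 → slack +0.840/-0.440; half-tol=0.225, Σhalf²=0.164350
  +D: nom +47.800 → Σnom=115.610; wc +0.420/-0.258 → slack +1.260/-0.698; half-tol=0.339, Σhalf²=0.279271
Nominal = 115.610. Worst-case = [115.610 - 0.698, 115.610 + 1.260] = [114.912, 116.870]. RSS = √0.279271 = 0.528.

nominal=115.610 wc=[114.912,116.870] rss=0.528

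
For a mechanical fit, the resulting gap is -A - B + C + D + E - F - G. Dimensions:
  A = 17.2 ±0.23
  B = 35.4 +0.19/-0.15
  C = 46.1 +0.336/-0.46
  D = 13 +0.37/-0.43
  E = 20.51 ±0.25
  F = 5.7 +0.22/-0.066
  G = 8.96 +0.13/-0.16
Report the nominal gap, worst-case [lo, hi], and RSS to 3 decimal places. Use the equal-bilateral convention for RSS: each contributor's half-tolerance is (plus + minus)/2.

nominal=12.350 wc=[10.440,13.912] rss=0.710

Stack each dimension's contribution:
  -A: nom -17.200 → Σnom=-17.200; wc +0.230/-0.230 → slack +0.230/-0.230; half-tol=0.230, Σhalf²=0.052900
  -B: nom -35.400 → Σnom=-52.600; wc +0.150/-0.190 → slack +0.380/-0.420; half-tol=0.170, Σhalf²=0.081800
  +C: nom +46.100 → Σnom=-6.500; wc +0.336/-0.460 → slack +0.716/-0.880; half-tol=0.398, Σhalf²=0.240204
  +D: nom +13.000 → Σnom=6.500; wc +0.370/-0.430 → slack +1.086/-1.310; half-tol=0.400, Σhalf²=0.400204
  +E: nom +20.510 → Σnom=27.010; wc +0.250/-0.250 → slack +1.336/-1.560; half-tol=0.250, Σhalf²=0.462704
  -F: nom -5.700 → Σnom=21.310; wc +0.066/-0.220 → slack +1.402/-1.780; half-tol=0.143, Σhalf²=0.483153
  -G: nom -8.960 → Σnom=12.350; wc +0.160/-0.130 → slack +1.562/-1.910; half-tol=0.145, Σhalf²=0.504178
Nominal = 12.350. Worst-case = [12.350 - 1.910, 12.350 + 1.562] = [10.440, 13.912]. RSS = √0.504178 = 0.710.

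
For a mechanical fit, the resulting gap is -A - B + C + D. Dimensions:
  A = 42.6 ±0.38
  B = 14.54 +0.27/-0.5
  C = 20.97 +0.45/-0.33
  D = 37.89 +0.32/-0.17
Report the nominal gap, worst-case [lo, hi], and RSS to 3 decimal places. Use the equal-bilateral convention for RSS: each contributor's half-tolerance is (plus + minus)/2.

Stack each dimension's contribution:
  -A: nom -42.600 → Σnom=-42.600; wc +0.380/-0.380 → slack +0.380/-0.380; half-tol=0.380, Σhalf²=0.144400
  -B: nom -14.540 → Σnom=-57.140; wc +0.500/-0.270 → slack +0.880/-0.650; half-tol=0.385, Σhalf²=0.292625
  +C: nom +20.970 → Σnom=-36.170; wc +0.450/-0.330 → slack +1.330/-0.980; half-tol=0.390, Σhalf²=0.444725
  +D: nom +37.890 → Σnom=1.720; wc +0.320/-0.170 → slack +1.650/-1.150; half-tol=0.245, Σhalf²=0.504750
Nominal = 1.720. Worst-case = [1.720 - 1.150, 1.720 + 1.650] = [0.570, 3.370]. RSS = √0.504750 = 0.710.

nominal=1.720 wc=[0.570,3.370] rss=0.710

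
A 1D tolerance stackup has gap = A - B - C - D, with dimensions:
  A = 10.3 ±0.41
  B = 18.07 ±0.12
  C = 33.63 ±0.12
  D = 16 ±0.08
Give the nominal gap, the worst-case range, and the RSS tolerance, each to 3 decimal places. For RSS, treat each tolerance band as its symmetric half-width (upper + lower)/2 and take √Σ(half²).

nominal=-57.400 wc=[-58.130,-56.670] rss=0.451

Stack each dimension's contribution:
  +A: nom +10.300 → Σnom=10.300; wc +0.410/-0.410 → slack +0.410/-0.410; half-tol=0.410, Σhalf²=0.168100
  -B: nom -18.070 → Σnom=-7.770; wc +0.120/-0.120 → slack +0.530/-0.530; half-tol=0.120, Σhalf²=0.182500
  -C: nom -33.630 → Σnom=-41.400; wc +0.120/-0.120 → slack +0.650/-0.650; half-tol=0.120, Σhalf²=0.196900
  -D: nom -16.000 → Σnom=-57.400; wc +0.080/-0.080 → slack +0.730/-0.730; half-tol=0.080, Σhalf²=0.203300
Nominal = -57.400. Worst-case = [-57.400 - 0.730, -57.400 + 0.730] = [-58.130, -56.670]. RSS = √0.203300 = 0.451.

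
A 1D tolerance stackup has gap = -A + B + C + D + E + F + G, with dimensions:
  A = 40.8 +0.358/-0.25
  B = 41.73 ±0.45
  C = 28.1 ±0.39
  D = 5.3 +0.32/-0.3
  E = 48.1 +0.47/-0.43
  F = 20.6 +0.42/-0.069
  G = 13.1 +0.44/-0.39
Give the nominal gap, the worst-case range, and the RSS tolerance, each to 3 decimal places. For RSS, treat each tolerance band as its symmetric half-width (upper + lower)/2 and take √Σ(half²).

nominal=116.130 wc=[113.743,118.870] rss=0.989

Stack each dimension's contribution:
  -A: nom -40.800 → Σnom=-40.800; wc +0.250/-0.358 → slack +0.250/-0.358; half-tol=0.304, Σhalf²=0.092416
  +B: nom +41.730 → Σnom=0.930; wc +0.450/-0.450 → slack +0.700/-0.808; half-tol=0.450, Σhalf²=0.294916
  +C: nom +28.100 → Σnom=29.030; wc +0.390/-0.390 → slack +1.090/-1.198; half-tol=0.390, Σhalf²=0.447016
  +D: nom +5.300 → Σnom=34.330; wc +0.320/-0.300 → slack +1.410/-1.498; half-tol=0.310, Σhalf²=0.543116
  +E: nom +48.100 → Σnom=82.430; wc +0.470/-0.430 → slack +1.880/-1.928; half-tol=0.450, Σhalf²=0.745616
  +F: nom +20.600 → Σnom=103.030; wc +0.420/-0.069 → slack +2.300/-1.997; half-tol=0.244, Σhalf²=0.805396
  +G: nom +13.100 → Σnom=116.130; wc +0.440/-0.390 → slack +2.740/-2.387; half-tol=0.415, Σhalf²=0.977621
Nominal = 116.130. Worst-case = [116.130 - 2.387, 116.130 + 2.740] = [113.743, 118.870]. RSS = √0.977621 = 0.989.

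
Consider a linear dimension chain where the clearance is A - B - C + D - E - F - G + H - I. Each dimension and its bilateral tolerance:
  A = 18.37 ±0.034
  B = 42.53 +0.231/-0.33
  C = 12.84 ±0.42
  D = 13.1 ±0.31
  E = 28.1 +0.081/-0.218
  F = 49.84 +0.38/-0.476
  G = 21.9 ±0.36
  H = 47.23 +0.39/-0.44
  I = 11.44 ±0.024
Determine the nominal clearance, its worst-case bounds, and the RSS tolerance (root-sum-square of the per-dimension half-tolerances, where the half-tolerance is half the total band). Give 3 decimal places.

nominal=-87.950 wc=[-90.230,-85.388] rss=0.928

Stack each dimension's contribution:
  +A: nom +18.370 → Σnom=18.370; wc +0.034/-0.034 → slack +0.034/-0.034; half-tol=0.034, Σhalf²=0.001156
  -B: nom -42.530 → Σnom=-24.160; wc +0.330/-0.231 → slack +0.364/-0.265; half-tol=0.281, Σhalf²=0.079836
  -C: nom -12.840 → Σnom=-37.000; wc +0.420/-0.420 → slack +0.784/-0.685; half-tol=0.420, Σhalf²=0.256236
  +D: nom +13.100 → Σnom=-23.900; wc +0.310/-0.310 → slack +1.094/-0.995; half-tol=0.310, Σhalf²=0.352336
  -E: nom -28.100 → Σnom=-52.000; wc +0.218/-0.081 → slack +1.312/-1.076; half-tol=0.149, Σhalf²=0.374687
  -F: nom -49.840 → Σnom=-101.840; wc +0.476/-0.380 → slack +1.788/-1.456; half-tol=0.428, Σhalf²=0.557871
  -G: nom -21.900 → Σnom=-123.740; wc +0.360/-0.360 → slack +2.148/-1.816; half-tol=0.360, Σhalf²=0.687471
  +H: nom +47.230 → Σnom=-76.510; wc +0.390/-0.440 → slack +2.538/-2.256; half-tol=0.415, Σhalf²=0.859696
  -I: nom -11.440 → Σnom=-87.950; wc +0.024/-0.024 → slack +2.562/-2.280; half-tol=0.024, Σhalf²=0.860272
Nominal = -87.950. Worst-case = [-87.950 - 2.280, -87.950 + 2.562] = [-90.230, -85.388]. RSS = √0.860272 = 0.928.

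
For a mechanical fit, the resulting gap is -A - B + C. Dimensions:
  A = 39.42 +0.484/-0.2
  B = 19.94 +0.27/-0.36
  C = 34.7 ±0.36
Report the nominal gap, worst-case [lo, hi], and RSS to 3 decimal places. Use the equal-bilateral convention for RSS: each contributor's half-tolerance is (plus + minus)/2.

Stack each dimension's contribution:
  -A: nom -39.420 → Σnom=-39.420; wc +0.200/-0.484 → slack +0.200/-0.484; half-tol=0.342, Σhalf²=0.116964
  -B: nom -19.940 → Σnom=-59.360; wc +0.360/-0.270 → slack +0.560/-0.754; half-tol=0.315, Σhalf²=0.216189
  +C: nom +34.700 → Σnom=-24.660; wc +0.360/-0.360 → slack +0.920/-1.114; half-tol=0.360, Σhalf²=0.345789
Nominal = -24.660. Worst-case = [-24.660 - 1.114, -24.660 + 0.920] = [-25.774, -23.740]. RSS = √0.345789 = 0.588.

nominal=-24.660 wc=[-25.774,-23.740] rss=0.588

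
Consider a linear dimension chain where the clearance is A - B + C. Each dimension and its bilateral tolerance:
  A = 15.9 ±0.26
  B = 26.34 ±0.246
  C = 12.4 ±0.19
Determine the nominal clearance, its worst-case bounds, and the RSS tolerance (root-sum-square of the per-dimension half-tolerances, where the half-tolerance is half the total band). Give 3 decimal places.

Stack each dimension's contribution:
  +A: nom +15.900 → Σnom=15.900; wc +0.260/-0.260 → slack +0.260/-0.260; half-tol=0.260, Σhalf²=0.067600
  -B: nom -26.340 → Σnom=-10.440; wc +0.246/-0.246 → slack +0.506/-0.506; half-tol=0.246, Σhalf²=0.128116
  +C: nom +12.400 → Σnom=1.960; wc +0.190/-0.190 → slack +0.696/-0.696; half-tol=0.190, Σhalf²=0.164216
Nominal = 1.960. Worst-case = [1.960 - 0.696, 1.960 + 0.696] = [1.264, 2.656]. RSS = √0.164216 = 0.405.

nominal=1.960 wc=[1.264,2.656] rss=0.405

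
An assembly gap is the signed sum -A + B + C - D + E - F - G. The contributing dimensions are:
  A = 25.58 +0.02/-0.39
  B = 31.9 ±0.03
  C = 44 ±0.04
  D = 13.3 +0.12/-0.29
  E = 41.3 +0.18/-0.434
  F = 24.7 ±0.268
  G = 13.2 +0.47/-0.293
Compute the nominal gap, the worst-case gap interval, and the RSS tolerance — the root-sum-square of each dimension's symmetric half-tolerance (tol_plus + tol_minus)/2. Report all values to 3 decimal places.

Stack each dimension's contribution:
  -A: nom -25.580 → Σnom=-25.580; wc +0.390/-0.020 → slack +0.390/-0.020; half-tol=0.205, Σhalf²=0.042025
  +B: nom +31.900 → Σnom=6.320; wc +0.030/-0.030 → slack +0.420/-0.050; half-tol=0.030, Σhalf²=0.042925
  +C: nom +44.000 → Σnom=50.320; wc +0.040/-0.040 → slack +0.460/-0.090; half-tol=0.040, Σhalf²=0.044525
  -D: nom -13.300 → Σnom=37.020; wc +0.290/-0.120 → slack +0.750/-0.210; half-tol=0.205, Σhalf²=0.086550
  +E: nom +41.300 → Σnom=78.320; wc +0.180/-0.434 → slack +0.930/-0.644; half-tol=0.307, Σhalf²=0.180799
  -F: nom -24.700 → Σnom=53.620; wc +0.268/-0.268 → slack +1.198/-0.912; half-tol=0.268, Σhalf²=0.252623
  -G: nom -13.200 → Σnom=40.420; wc +0.293/-0.470 → slack +1.491/-1.382; half-tol=0.381, Σhalf²=0.398165
Nominal = 40.420. Worst-case = [40.420 - 1.382, 40.420 + 1.491] = [39.038, 41.911]. RSS = √0.398165 = 0.631.

nominal=40.420 wc=[39.038,41.911] rss=0.631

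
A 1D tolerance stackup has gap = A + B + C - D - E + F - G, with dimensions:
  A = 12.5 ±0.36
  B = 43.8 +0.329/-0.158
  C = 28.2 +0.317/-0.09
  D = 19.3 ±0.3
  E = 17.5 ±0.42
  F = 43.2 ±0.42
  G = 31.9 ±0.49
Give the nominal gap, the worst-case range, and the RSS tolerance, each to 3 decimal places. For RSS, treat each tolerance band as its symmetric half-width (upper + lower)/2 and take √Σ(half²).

Stack each dimension's contribution:
  +A: nom +12.500 → Σnom=12.500; wc +0.360/-0.360 → slack +0.360/-0.360; half-tol=0.360, Σhalf²=0.129600
  +B: nom +43.800 → Σnom=56.300; wc +0.329/-0.158 → slack +0.689/-0.518; half-tol=0.243, Σhalf²=0.188892
  +C: nom +28.200 → Σnom=84.500; wc +0.317/-0.090 → slack +1.006/-0.608; half-tol=0.204, Σhalf²=0.230304
  -D: nom -19.300 → Σnom=65.200; wc +0.300/-0.300 → slack +1.306/-0.908; half-tol=0.300, Σhalf²=0.320304
  -E: nom -17.500 → Σnom=47.700; wc +0.420/-0.420 → slack +1.726/-1.328; half-tol=0.420, Σhalf²=0.496704
  +F: nom +43.200 → Σnom=90.900; wc +0.420/-0.420 → slack +2.146/-1.748; half-tol=0.420, Σhalf²=0.673104
  -G: nom -31.900 → Σnom=59.000; wc +0.490/-0.490 → slack +2.636/-2.238; half-tol=0.490, Σhalf²=0.913204
Nominal = 59.000. Worst-case = [59.000 - 2.238, 59.000 + 2.636] = [56.762, 61.636]. RSS = √0.913204 = 0.956.

nominal=59.000 wc=[56.762,61.636] rss=0.956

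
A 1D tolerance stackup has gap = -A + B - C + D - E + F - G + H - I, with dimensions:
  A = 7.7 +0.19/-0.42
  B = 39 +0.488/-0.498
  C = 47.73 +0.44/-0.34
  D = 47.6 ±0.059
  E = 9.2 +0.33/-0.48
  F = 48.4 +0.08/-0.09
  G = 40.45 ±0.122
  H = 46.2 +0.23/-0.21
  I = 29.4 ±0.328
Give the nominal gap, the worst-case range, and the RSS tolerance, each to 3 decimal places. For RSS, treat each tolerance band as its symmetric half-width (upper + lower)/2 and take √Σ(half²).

nominal=46.720 wc=[44.453,49.267] rss=0.913

Stack each dimension's contribution:
  -A: nom -7.700 → Σnom=-7.700; wc +0.420/-0.190 → slack +0.420/-0.190; half-tol=0.305, Σhalf²=0.093025
  +B: nom +39.000 → Σnom=31.300; wc +0.488/-0.498 → slack +0.908/-0.688; half-tol=0.493, Σhalf²=0.336074
  -C: nom -47.730 → Σnom=-16.430; wc +0.340/-0.440 → slack +1.248/-1.128; half-tol=0.390, Σhalf²=0.488174
  +D: nom +47.600 → Σnom=31.170; wc +0.059/-0.059 → slack +1.307/-1.187; half-tol=0.059, Σhalf²=0.491655
  -E: nom -9.200 → Σnom=21.970; wc +0.480/-0.330 → slack +1.787/-1.517; half-tol=0.405, Σhalf²=0.655680
  +F: nom +48.400 → Σnom=70.370; wc +0.080/-0.090 → slack +1.867/-1.607; half-tol=0.085, Σhalf²=0.662905
  -G: nom -40.450 → Σnom=29.920; wc +0.122/-0.122 → slack +1.989/-1.729; half-tol=0.122, Σhalf²=0.677789
  +H: nom +46.200 → Σnom=76.120; wc +0.230/-0.210 → slack +2.219/-1.939; half-tol=0.220, Σhalf²=0.726189
  -I: nom -29.400 → Σnom=46.720; wc +0.328/-0.328 → slack +2.547/-2.267; half-tol=0.328, Σhalf²=0.833773
Nominal = 46.720. Worst-case = [46.720 - 2.267, 46.720 + 2.547] = [44.453, 49.267]. RSS = √0.833773 = 0.913.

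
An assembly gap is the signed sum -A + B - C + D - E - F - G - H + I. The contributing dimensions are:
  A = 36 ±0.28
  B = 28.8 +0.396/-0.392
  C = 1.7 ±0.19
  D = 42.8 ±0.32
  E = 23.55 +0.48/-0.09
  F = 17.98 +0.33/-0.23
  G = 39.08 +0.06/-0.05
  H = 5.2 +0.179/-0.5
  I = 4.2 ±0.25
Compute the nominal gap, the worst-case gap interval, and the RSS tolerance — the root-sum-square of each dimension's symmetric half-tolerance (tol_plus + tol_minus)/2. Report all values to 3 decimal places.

nominal=-47.710 wc=[-50.191,-45.404] rss=0.844

Stack each dimension's contribution:
  -A: nom -36.000 → Σnom=-36.000; wc +0.280/-0.280 → slack +0.280/-0.280; half-tol=0.280, Σhalf²=0.078400
  +B: nom +28.800 → Σnom=-7.200; wc +0.396/-0.392 → slack +0.676/-0.672; half-tol=0.394, Σhalf²=0.233636
  -C: nom -1.700 → Σnom=-8.900; wc +0.190/-0.190 → slack +0.866/-0.862; half-tol=0.190, Σhalf²=0.269736
  +D: nom +42.800 → Σnom=33.900; wc +0.320/-0.320 → slack +1.186/-1.182; half-tol=0.320, Σhalf²=0.372136
  -E: nom -23.550 → Σnom=10.350; wc +0.090/-0.480 → slack +1.276/-1.662; half-tol=0.285, Σhalf²=0.453361
  -F: nom -17.980 → Σnom=-7.630; wc +0.230/-0.330 → slack +1.506/-1.992; half-tol=0.280, Σhalf²=0.531761
  -G: nom -39.080 → Σnom=-46.710; wc +0.050/-0.060 → slack +1.556/-2.052; half-tol=0.055, Σhalf²=0.534786
  -H: nom -5.200 → Σnom=-51.910; wc +0.500/-0.179 → slack +2.056/-2.231; half-tol=0.340, Σhalf²=0.650046
  +I: nom +4.200 → Σnom=-47.710; wc +0.250/-0.250 → slack +2.306/-2.481; half-tol=0.250, Σhalf²=0.712546
Nominal = -47.710. Worst-case = [-47.710 - 2.481, -47.710 + 2.306] = [-50.191, -45.404]. RSS = √0.712546 = 0.844.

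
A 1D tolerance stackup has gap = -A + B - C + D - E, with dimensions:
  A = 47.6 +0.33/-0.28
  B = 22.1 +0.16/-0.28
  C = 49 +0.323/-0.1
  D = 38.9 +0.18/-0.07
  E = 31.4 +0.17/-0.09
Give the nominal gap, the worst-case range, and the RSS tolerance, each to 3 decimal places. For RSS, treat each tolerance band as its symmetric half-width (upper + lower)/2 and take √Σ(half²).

nominal=-67.000 wc=[-68.173,-66.190] rss=0.468

Stack each dimension's contribution:
  -A: nom -47.600 → Σnom=-47.600; wc +0.280/-0.330 → slack +0.280/-0.330; half-tol=0.305, Σhalf²=0.093025
  +B: nom +22.100 → Σnom=-25.500; wc +0.160/-0.280 → slack +0.440/-0.610; half-tol=0.220, Σhalf²=0.141425
  -C: nom -49.000 → Σnom=-74.500; wc +0.100/-0.323 → slack +0.540/-0.933; half-tol=0.212, Σhalf²=0.186157
  +D: nom +38.900 → Σnom=-35.600; wc +0.180/-0.070 → slack +0.720/-1.003; half-tol=0.125, Σhalf²=0.201782
  -E: nom -31.400 → Σnom=-67.000; wc +0.090/-0.170 → slack +0.810/-1.173; half-tol=0.130, Σhalf²=0.218682
Nominal = -67.000. Worst-case = [-67.000 - 1.173, -67.000 + 0.810] = [-68.173, -66.190]. RSS = √0.218682 = 0.468.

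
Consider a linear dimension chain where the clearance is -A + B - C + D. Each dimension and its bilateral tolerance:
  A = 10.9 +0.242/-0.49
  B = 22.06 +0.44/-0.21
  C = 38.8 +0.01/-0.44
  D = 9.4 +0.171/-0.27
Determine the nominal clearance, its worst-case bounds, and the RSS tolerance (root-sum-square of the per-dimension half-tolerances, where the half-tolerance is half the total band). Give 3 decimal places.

nominal=-18.240 wc=[-18.972,-16.699] rss=0.582

Stack each dimension's contribution:
  -A: nom -10.900 → Σnom=-10.900; wc +0.490/-0.242 → slack +0.490/-0.242; half-tol=0.366, Σhalf²=0.133956
  +B: nom +22.060 → Σnom=11.160; wc +0.440/-0.210 → slack +0.930/-0.452; half-tol=0.325, Σhalf²=0.239581
  -C: nom -38.800 → Σnom=-27.640; wc +0.440/-0.010 → slack +1.370/-0.462; half-tol=0.225, Σhalf²=0.290206
  +D: nom +9.400 → Σnom=-18.240; wc +0.171/-0.270 → slack +1.541/-0.732; half-tol=0.221, Σhalf²=0.338826
Nominal = -18.240. Worst-case = [-18.240 - 0.732, -18.240 + 1.541] = [-18.972, -16.699]. RSS = √0.338826 = 0.582.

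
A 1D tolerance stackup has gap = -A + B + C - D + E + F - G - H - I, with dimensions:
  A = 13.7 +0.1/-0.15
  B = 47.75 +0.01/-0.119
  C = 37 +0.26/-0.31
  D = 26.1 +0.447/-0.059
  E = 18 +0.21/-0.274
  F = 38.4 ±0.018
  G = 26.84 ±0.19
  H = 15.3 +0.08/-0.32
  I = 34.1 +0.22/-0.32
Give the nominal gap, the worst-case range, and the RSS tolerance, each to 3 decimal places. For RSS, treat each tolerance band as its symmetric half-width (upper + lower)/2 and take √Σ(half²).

Stack each dimension's contribution:
  -A: nom -13.700 → Σnom=-13.700; wc +0.150/-0.100 → slack +0.150/-0.100; half-tol=0.125, Σhalf²=0.015625
  +B: nom +47.750 → Σnom=34.050; wc +0.010/-0.119 → slack +0.160/-0.219; half-tol=0.065, Σhalf²=0.019785
  +C: nom +37.000 → Σnom=71.050; wc +0.260/-0.310 → slack +0.420/-0.529; half-tol=0.285, Σhalf²=0.101010
  -D: nom -26.100 → Σnom=44.950; wc +0.059/-0.447 → slack +0.479/-0.976; half-tol=0.253, Σhalf²=0.165019
  +E: nom +18.000 → Σnom=62.950; wc +0.210/-0.274 → slack +0.689/-1.250; half-tol=0.242, Σhalf²=0.223583
  +F: nom +38.400 → Σnom=101.350; wc +0.018/-0.018 → slack +0.707/-1.268; half-tol=0.018, Σhalf²=0.223907
  -G: nom -26.840 → Σnom=74.510; wc +0.190/-0.190 → slack +0.897/-1.458; half-tol=0.190, Σhalf²=0.260007
  -H: nom -15.300 → Σnom=59.210; wc +0.320/-0.080 → slack +1.217/-1.538; half-tol=0.200, Σhalf²=0.300007
  -I: nom -34.100 → Σnom=25.110; wc +0.320/-0.220 → slack +1.537/-1.758; half-tol=0.270, Σhalf²=0.372907
Nominal = 25.110. Worst-case = [25.110 - 1.758, 25.110 + 1.537] = [23.352, 26.647]. RSS = √0.372907 = 0.611.

nominal=25.110 wc=[23.352,26.647] rss=0.611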